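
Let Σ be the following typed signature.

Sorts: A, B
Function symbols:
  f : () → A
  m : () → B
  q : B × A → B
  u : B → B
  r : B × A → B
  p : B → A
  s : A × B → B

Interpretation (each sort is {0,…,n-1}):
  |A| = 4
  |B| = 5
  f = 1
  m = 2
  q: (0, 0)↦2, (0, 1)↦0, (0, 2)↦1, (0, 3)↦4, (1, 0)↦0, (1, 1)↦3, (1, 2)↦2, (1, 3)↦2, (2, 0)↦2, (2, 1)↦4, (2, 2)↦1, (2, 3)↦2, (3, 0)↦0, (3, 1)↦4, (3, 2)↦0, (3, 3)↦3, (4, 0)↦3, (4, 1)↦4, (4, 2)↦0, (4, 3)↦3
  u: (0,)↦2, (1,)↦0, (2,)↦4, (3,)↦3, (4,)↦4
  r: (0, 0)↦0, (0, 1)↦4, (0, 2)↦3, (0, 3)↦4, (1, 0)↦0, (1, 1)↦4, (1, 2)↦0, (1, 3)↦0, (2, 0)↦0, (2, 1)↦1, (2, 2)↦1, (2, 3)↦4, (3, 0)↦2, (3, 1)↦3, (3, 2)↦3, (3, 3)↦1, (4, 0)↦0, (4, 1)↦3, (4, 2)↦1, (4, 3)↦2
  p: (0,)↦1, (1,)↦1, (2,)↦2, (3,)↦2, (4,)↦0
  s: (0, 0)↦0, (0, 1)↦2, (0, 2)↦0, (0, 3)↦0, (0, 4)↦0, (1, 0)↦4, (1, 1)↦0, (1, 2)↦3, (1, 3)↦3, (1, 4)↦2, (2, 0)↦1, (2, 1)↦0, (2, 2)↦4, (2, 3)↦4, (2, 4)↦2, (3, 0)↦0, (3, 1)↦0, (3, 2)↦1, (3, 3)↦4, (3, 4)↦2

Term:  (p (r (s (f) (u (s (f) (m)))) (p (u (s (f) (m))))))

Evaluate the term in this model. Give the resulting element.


value = 2

  f = 1
  f = 1
  m = 2
  (s (f) (m)) = s(1, 2) = 3
  (u (s (f) (m))) = u(3,) = 3
  (s (f) (u (s (f) (m)))) = s(1, 3) = 3
  f = 1
  m = 2
  (s (f) (m)) = s(1, 2) = 3
  (u (s (f) (m))) = u(3,) = 3
  (p (u (s (f) (m)))) = p(3,) = 2
  (r (s (f) (u (s (f) (m)))) (p (u (s (f) (m))))) = r(3, 2) = 3
  (p (r (s (f) (u (s (f) (m)))) (p (u (s (f) (m)))))) = p(3,) = 2


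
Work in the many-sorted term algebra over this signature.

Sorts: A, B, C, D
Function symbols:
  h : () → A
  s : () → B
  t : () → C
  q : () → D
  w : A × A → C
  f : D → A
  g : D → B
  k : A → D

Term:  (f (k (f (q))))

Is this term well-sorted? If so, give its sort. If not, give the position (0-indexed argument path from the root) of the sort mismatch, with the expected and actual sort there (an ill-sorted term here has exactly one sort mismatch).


well-sorted; sort = A

      (q) : D
    (f (q)) : A
  (k (f (q))) : D
(f (k (f (q)))) : A


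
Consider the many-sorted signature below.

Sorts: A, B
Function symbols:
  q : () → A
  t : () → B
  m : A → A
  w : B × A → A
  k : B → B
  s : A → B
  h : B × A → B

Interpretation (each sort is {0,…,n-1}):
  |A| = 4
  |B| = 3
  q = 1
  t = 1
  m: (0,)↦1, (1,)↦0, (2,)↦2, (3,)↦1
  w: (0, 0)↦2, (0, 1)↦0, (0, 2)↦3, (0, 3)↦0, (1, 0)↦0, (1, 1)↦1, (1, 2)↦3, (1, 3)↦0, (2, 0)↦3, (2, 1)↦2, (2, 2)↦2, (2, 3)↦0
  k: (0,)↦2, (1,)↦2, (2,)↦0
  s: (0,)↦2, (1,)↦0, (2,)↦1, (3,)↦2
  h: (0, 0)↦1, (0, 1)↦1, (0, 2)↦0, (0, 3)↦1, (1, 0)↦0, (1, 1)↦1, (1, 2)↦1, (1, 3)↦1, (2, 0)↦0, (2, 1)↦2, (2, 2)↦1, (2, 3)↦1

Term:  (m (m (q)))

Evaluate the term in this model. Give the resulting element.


value = 1

  q = 1
  (m (q)) = m(1,) = 0
  (m (m (q))) = m(0,) = 1


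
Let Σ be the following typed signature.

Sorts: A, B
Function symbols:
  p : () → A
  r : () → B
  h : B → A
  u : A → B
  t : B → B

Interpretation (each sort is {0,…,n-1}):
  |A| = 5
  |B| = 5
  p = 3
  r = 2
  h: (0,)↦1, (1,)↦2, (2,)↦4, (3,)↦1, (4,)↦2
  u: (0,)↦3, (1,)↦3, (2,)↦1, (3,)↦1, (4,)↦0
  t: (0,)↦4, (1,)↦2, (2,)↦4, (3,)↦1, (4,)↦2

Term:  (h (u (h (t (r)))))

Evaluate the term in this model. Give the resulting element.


  r = 2
  (t (r)) = t(2,) = 4
  (h (t (r))) = h(4,) = 2
  (u (h (t (r)))) = u(2,) = 1
  (h (u (h (t (r))))) = h(1,) = 2

value = 2


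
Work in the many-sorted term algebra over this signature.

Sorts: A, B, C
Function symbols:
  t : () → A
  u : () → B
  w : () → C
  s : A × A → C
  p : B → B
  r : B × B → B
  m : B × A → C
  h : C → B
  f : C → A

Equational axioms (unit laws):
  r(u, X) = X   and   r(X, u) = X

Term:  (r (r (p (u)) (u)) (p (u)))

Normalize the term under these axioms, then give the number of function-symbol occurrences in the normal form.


size = 5

1. (r (r (p (u)) (u)) (p (u)))  →  (r (p (u)) (p (u)))
normal form: (r (p (u)) (p (u)))


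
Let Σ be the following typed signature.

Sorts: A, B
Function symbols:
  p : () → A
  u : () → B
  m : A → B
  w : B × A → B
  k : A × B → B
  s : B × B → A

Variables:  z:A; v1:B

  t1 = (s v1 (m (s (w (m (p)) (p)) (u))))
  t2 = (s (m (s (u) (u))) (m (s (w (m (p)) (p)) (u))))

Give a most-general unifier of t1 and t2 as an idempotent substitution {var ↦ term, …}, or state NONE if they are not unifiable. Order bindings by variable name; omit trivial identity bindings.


{v1 ↦ (m (s (u) (u)))}


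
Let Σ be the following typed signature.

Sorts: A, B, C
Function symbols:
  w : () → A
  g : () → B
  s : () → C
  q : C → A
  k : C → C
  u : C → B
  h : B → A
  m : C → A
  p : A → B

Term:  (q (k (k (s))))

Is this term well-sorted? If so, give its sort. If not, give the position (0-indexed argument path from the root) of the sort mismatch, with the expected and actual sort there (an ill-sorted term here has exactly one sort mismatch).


      (s) : C
    (k (s)) : C
  (k (k (s))) : C
(q (k (k (s)))) : A

well-sorted; sort = A


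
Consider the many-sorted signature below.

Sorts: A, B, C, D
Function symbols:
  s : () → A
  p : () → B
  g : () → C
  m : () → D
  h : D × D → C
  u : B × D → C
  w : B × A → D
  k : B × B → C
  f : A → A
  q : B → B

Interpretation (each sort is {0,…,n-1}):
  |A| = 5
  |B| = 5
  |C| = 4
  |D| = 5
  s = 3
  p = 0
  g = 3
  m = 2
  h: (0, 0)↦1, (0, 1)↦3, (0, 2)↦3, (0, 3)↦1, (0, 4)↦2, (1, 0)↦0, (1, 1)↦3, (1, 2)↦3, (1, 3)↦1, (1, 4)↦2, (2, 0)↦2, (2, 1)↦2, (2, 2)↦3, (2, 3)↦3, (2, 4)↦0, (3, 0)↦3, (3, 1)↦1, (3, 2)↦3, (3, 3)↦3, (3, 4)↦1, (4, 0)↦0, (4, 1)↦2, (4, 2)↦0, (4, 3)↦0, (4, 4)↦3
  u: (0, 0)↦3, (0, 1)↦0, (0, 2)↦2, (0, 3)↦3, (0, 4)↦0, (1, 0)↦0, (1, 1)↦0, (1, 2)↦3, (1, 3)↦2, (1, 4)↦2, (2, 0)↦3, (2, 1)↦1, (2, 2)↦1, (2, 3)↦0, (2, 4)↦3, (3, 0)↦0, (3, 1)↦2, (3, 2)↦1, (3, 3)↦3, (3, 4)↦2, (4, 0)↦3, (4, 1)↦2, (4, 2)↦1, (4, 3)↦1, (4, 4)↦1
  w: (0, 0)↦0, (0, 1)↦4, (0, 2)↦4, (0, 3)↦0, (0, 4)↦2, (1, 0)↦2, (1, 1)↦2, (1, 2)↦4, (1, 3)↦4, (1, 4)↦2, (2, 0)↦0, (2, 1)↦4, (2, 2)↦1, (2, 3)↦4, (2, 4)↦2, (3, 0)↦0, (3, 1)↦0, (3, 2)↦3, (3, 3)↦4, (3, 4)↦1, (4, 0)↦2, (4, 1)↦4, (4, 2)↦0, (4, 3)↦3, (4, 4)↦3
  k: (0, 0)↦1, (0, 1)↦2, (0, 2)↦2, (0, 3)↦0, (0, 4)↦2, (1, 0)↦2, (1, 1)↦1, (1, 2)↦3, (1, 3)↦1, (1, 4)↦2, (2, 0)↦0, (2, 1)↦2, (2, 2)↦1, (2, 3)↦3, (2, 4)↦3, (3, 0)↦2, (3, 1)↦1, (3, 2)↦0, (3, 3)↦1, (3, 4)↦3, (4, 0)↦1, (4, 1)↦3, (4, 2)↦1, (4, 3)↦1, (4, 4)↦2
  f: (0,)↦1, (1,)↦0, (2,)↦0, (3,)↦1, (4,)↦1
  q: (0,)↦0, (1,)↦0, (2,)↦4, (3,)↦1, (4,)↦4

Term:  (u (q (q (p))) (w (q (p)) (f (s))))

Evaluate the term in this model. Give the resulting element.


value = 0

  p = 0
  (q (p)) = q(0,) = 0
  (q (q (p))) = q(0,) = 0
  p = 0
  (q (p)) = q(0,) = 0
  s = 3
  (f (s)) = f(3,) = 1
  (w (q (p)) (f (s))) = w(0, 1) = 4
  (u (q (q (p))) (w (q (p)) (f (s)))) = u(0, 4) = 0


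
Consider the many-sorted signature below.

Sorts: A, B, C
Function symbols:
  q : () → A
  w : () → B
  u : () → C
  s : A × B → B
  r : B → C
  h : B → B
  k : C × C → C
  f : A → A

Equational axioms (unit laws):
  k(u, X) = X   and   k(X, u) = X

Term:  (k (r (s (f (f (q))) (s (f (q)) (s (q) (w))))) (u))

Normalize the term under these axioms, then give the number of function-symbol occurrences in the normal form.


1. (k (r (s (f (f (q))) (s (f (q)) (s (q) (w))))) (u))  →  (r (s (f (f (q))) (s (f (q)) (s (q) (w)))))
normal form: (r (s (f (f (q))) (s (f (q)) (s (q) (w)))))

size = 11


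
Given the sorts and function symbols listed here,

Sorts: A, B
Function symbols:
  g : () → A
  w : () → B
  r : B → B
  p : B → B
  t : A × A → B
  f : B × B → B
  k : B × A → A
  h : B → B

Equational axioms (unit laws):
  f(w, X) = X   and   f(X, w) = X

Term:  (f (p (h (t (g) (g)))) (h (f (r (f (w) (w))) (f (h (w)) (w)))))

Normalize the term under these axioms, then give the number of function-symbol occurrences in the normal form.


1. (f (p (h (t (g) (g)))) (h (f (r (f (w) (w))) (f (h (w)) (w)))))  →  (f (p (h (t (g) (g)))) (h (f (r (w)) (f (h (w)) (w)))))
2. (f (p (h (t (g) (g)))) (h (f (r (w)) (f (h (w)) (w)))))  →  (f (p (h (t (g) (g)))) (h (f (r (w)) (h (w)))))
normal form: (f (p (h (t (g) (g)))) (h (f (r (w)) (h (w)))))

size = 12


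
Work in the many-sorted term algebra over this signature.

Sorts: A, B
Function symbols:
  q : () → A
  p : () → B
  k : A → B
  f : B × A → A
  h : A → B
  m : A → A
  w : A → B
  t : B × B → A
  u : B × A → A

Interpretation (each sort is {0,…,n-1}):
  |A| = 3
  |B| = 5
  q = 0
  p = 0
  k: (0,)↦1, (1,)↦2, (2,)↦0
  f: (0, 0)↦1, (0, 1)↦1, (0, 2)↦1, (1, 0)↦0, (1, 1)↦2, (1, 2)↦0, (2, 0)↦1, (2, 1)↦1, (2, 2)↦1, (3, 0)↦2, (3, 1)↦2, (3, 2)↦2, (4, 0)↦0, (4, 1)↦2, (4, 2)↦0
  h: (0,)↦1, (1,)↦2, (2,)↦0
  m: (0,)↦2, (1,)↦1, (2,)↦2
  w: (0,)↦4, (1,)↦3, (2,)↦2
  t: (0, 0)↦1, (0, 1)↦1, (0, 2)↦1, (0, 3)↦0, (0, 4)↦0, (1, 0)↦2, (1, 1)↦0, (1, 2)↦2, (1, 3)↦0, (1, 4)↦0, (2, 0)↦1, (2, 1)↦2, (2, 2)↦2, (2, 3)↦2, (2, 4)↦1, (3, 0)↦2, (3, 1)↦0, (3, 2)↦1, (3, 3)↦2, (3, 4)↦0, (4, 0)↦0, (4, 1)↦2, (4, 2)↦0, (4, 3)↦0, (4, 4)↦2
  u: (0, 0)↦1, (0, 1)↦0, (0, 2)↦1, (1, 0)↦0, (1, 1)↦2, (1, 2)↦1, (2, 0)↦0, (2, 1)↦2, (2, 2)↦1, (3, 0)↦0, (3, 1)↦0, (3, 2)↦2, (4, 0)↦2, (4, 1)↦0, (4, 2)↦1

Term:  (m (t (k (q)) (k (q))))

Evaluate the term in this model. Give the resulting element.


  q = 0
  (k (q)) = k(0,) = 1
  q = 0
  (k (q)) = k(0,) = 1
  (t (k (q)) (k (q))) = t(1, 1) = 0
  (m (t (k (q)) (k (q)))) = m(0,) = 2

value = 2


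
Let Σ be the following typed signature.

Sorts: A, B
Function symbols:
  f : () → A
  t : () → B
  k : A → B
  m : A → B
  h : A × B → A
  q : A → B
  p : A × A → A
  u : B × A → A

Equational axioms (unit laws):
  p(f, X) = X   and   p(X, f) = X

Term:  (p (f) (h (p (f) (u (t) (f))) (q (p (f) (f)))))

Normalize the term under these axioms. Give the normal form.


normal form = (h (u (t) (f)) (q (f)))

1. (p (f) (h (p (f) (u (t) (f))) (q (p (f) (f)))))  →  (h (p (f) (u (t) (f))) (q (p (f) (f))))
2. (h (p (f) (u (t) (f))) (q (p (f) (f))))  →  (h (u (t) (f)) (q (p (f) (f))))
3. (h (u (t) (f)) (q (p (f) (f))))  →  (h (u (t) (f)) (q (f)))


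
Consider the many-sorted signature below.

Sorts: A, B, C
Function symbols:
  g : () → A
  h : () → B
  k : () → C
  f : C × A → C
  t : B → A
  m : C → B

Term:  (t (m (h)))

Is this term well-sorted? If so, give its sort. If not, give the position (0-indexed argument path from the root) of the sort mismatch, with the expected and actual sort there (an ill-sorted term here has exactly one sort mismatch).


    (h) : B
  (m (h)) : ✗ arg 0 at [0, 0] has sort B, expected C

ill-sorted at position [0, 0]: expected C, got B


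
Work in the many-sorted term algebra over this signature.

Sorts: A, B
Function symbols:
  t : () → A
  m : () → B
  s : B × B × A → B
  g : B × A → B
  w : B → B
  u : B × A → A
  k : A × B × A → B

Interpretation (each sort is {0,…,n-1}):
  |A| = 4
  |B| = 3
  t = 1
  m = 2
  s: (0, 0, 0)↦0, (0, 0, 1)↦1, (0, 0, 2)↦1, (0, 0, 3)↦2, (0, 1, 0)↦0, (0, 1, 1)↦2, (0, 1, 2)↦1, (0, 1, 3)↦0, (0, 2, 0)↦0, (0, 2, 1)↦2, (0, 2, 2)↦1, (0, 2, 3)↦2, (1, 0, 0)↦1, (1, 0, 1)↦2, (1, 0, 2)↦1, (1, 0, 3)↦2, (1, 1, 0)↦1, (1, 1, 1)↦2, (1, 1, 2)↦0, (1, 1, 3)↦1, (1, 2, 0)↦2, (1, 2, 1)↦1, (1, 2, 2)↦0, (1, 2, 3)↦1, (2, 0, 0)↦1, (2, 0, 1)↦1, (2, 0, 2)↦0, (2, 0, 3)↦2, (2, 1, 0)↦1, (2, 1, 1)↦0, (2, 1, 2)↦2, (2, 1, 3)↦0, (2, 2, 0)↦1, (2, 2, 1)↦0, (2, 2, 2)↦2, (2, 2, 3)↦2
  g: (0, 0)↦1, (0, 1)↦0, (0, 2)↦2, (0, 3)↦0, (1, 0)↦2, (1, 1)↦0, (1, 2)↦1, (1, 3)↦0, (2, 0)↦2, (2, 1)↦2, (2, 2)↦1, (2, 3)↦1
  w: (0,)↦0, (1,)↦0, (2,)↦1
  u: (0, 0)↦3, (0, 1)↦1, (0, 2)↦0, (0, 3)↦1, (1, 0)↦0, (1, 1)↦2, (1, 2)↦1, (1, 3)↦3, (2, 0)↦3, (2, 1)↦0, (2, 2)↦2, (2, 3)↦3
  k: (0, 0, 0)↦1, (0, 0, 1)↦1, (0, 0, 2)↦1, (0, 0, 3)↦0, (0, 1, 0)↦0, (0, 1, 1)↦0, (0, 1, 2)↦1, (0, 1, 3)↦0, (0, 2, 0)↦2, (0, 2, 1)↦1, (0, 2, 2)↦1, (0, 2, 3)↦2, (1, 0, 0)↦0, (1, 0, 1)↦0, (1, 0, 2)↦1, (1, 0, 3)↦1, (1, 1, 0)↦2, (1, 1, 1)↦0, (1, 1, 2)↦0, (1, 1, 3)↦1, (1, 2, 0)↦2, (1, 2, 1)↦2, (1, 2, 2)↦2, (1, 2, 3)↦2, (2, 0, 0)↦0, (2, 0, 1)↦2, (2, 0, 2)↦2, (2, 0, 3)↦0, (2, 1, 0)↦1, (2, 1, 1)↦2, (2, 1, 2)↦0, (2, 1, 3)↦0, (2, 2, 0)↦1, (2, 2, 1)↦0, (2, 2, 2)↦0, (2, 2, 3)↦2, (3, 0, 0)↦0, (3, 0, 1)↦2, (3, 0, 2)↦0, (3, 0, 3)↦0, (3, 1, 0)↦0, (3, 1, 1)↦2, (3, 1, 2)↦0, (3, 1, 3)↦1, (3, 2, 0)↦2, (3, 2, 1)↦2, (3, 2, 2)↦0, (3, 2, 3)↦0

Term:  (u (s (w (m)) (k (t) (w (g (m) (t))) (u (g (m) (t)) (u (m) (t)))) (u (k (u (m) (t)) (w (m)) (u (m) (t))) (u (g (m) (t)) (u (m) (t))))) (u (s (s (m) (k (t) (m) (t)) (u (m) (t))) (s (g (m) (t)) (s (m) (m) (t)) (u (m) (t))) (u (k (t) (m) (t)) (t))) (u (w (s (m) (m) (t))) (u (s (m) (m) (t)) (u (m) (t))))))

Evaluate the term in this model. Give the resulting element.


value = 2

  m = 2
  (w (m)) = w(2,) = 1
  t = 1
  m = 2
  t = 1
  (g (m) (t)) = g(2, 1) = 2
  (w (g (m) (t))) = w(2,) = 1
  m = 2
  t = 1
  (g (m) (t)) = g(2, 1) = 2
  m = 2
  t = 1
  (u (m) (t)) = u(2, 1) = 0
  (u (g (m) (t)) (u (m) (t))) = u(2, 0) = 3
  (k (t) (w (g (m) (t))) (u (g (m) (t)) (u (m) (t)))) = k(1, 1, 3) = 1
  m = 2
  t = 1
  (u (m) (t)) = u(2, 1) = 0
  m = 2
  (w (m)) = w(2,) = 1
  m = 2
  t = 1
  (u (m) (t)) = u(2, 1) = 0
  (k (u (m) (t)) (w (m)) (u (m) (t))) = k(0, 1, 0) = 0
  m = 2
  t = 1
  (g (m) (t)) = g(2, 1) = 2
  m = 2
  t = 1
  (u (m) (t)) = u(2, 1) = 0
  (u (g (m) (t)) (u (m) (t))) = u(2, 0) = 3
  (u (k (u (m) (t)) (w (m)) (u (m) (t))) (u (g (m) (t)) (u (m) (t)))) = u(0, 3) = 1
  (s (w (m)) (k (t) (w (g (m) (t))) (u (g (m) (t)) (u (m) (t)))) (u (k (u (m) (t)) (w (m)) (u (m) (t))) (u (g (m) (t)) (u (m) (t))))) = s(1, 1, 1) = 2
  m = 2
  t = 1
  m = 2
  t = 1
  (k (t) (m) (t)) = k(1, 2, 1) = 2
  m = 2
  t = 1
  (u (m) (t)) = u(2, 1) = 0
  (s (m) (k (t) (m) (t)) (u (m) (t))) = s(2, 2, 0) = 1
  m = 2
  t = 1
  (g (m) (t)) = g(2, 1) = 2
  m = 2
  m = 2
  t = 1
  (s (m) (m) (t)) = s(2, 2, 1) = 0
  m = 2
  t = 1
  (u (m) (t)) = u(2, 1) = 0
  (s (g (m) (t)) (s (m) (m) (t)) (u (m) (t))) = s(2, 0, 0) = 1
  t = 1
  m = 2
  t = 1
  (k (t) (m) (t)) = k(1, 2, 1) = 2
  t = 1
  (u (k (t) (m) (t)) (t)) = u(2, 1) = 0
  (s (s (m) (k (t) (m) (t)) (u (m) (t))) (s (g (m) (t)) (s (m) (m) (t)) (u (m) (t))) (u (k (t) (m) (t)) (t))) = s(1, 1, 0) = 1
  m = 2
  m = 2
  t = 1
  (s (m) (m) (t)) = s(2, 2, 1) = 0
  (w (s (m) (m) (t))) = w(0,) = 0
  m = 2
  m = 2
  t = 1
  (s (m) (m) (t)) = s(2, 2, 1) = 0
  m = 2
  t = 1
  (u (m) (t)) = u(2, 1) = 0
  (u (s (m) (m) (t)) (u (m) (t))) = u(0, 0) = 3
  (u (w (s (m) (m) (t))) (u (s (m) (m) (t)) (u (m) (t)))) = u(0, 3) = 1
  (u (s (s (m) (k (t) (m) (t)) (u (m) (t))) (s (g (m) (t)) (s (m) (m) (t)) (u (m) (t))) (u (k (t) (m) (t)) (t))) (u (w (s (m) (m) (t))) (u (s (m) (m) (t)) (u (m) (t))))) = u(1, 1) = 2
  (u (s (w (m)) (k (t) (w (g (m) (t))) (u (g (m) (t)) (u (m) (t)))) (u (k (u (m) (t)) (w (m)) (u (m) (t))) (u (g (m) (t)) (u (m) (t))))) (u (s (s (m) (k (t) (m) (t)) (u (m) (t))) (s (g (m) (t)) (s (m) (m) (t)) (u (m) (t))) (u (k (t) (m) (t)) (t))) (u (w (s (m) (m) (t))) (u (s (m) (m) (t)) (u (m) (t)))))) = u(2, 2) = 2


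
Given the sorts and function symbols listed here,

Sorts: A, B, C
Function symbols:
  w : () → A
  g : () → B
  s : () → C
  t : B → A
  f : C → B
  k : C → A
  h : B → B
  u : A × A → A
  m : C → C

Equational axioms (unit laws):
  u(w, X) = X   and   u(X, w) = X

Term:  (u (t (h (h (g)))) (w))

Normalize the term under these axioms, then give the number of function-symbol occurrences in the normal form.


size = 4

1. (u (t (h (h (g)))) (w))  →  (t (h (h (g))))
normal form: (t (h (h (g))))


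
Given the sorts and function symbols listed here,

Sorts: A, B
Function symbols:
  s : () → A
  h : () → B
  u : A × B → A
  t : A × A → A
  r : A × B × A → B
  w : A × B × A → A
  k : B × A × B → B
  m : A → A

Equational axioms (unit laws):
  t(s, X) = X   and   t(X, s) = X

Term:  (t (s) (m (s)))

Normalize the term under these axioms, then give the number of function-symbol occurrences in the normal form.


1. (t (s) (m (s)))  →  (m (s))
normal form: (m (s))

size = 2


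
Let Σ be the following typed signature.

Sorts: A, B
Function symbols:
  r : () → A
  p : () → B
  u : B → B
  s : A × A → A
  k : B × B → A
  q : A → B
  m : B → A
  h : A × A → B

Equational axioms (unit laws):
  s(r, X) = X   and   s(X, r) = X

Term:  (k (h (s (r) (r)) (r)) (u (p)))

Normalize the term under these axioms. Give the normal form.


1. (k (h (s (r) (r)) (r)) (u (p)))  →  (k (h (r) (r)) (u (p)))

normal form = (k (h (r) (r)) (u (p)))


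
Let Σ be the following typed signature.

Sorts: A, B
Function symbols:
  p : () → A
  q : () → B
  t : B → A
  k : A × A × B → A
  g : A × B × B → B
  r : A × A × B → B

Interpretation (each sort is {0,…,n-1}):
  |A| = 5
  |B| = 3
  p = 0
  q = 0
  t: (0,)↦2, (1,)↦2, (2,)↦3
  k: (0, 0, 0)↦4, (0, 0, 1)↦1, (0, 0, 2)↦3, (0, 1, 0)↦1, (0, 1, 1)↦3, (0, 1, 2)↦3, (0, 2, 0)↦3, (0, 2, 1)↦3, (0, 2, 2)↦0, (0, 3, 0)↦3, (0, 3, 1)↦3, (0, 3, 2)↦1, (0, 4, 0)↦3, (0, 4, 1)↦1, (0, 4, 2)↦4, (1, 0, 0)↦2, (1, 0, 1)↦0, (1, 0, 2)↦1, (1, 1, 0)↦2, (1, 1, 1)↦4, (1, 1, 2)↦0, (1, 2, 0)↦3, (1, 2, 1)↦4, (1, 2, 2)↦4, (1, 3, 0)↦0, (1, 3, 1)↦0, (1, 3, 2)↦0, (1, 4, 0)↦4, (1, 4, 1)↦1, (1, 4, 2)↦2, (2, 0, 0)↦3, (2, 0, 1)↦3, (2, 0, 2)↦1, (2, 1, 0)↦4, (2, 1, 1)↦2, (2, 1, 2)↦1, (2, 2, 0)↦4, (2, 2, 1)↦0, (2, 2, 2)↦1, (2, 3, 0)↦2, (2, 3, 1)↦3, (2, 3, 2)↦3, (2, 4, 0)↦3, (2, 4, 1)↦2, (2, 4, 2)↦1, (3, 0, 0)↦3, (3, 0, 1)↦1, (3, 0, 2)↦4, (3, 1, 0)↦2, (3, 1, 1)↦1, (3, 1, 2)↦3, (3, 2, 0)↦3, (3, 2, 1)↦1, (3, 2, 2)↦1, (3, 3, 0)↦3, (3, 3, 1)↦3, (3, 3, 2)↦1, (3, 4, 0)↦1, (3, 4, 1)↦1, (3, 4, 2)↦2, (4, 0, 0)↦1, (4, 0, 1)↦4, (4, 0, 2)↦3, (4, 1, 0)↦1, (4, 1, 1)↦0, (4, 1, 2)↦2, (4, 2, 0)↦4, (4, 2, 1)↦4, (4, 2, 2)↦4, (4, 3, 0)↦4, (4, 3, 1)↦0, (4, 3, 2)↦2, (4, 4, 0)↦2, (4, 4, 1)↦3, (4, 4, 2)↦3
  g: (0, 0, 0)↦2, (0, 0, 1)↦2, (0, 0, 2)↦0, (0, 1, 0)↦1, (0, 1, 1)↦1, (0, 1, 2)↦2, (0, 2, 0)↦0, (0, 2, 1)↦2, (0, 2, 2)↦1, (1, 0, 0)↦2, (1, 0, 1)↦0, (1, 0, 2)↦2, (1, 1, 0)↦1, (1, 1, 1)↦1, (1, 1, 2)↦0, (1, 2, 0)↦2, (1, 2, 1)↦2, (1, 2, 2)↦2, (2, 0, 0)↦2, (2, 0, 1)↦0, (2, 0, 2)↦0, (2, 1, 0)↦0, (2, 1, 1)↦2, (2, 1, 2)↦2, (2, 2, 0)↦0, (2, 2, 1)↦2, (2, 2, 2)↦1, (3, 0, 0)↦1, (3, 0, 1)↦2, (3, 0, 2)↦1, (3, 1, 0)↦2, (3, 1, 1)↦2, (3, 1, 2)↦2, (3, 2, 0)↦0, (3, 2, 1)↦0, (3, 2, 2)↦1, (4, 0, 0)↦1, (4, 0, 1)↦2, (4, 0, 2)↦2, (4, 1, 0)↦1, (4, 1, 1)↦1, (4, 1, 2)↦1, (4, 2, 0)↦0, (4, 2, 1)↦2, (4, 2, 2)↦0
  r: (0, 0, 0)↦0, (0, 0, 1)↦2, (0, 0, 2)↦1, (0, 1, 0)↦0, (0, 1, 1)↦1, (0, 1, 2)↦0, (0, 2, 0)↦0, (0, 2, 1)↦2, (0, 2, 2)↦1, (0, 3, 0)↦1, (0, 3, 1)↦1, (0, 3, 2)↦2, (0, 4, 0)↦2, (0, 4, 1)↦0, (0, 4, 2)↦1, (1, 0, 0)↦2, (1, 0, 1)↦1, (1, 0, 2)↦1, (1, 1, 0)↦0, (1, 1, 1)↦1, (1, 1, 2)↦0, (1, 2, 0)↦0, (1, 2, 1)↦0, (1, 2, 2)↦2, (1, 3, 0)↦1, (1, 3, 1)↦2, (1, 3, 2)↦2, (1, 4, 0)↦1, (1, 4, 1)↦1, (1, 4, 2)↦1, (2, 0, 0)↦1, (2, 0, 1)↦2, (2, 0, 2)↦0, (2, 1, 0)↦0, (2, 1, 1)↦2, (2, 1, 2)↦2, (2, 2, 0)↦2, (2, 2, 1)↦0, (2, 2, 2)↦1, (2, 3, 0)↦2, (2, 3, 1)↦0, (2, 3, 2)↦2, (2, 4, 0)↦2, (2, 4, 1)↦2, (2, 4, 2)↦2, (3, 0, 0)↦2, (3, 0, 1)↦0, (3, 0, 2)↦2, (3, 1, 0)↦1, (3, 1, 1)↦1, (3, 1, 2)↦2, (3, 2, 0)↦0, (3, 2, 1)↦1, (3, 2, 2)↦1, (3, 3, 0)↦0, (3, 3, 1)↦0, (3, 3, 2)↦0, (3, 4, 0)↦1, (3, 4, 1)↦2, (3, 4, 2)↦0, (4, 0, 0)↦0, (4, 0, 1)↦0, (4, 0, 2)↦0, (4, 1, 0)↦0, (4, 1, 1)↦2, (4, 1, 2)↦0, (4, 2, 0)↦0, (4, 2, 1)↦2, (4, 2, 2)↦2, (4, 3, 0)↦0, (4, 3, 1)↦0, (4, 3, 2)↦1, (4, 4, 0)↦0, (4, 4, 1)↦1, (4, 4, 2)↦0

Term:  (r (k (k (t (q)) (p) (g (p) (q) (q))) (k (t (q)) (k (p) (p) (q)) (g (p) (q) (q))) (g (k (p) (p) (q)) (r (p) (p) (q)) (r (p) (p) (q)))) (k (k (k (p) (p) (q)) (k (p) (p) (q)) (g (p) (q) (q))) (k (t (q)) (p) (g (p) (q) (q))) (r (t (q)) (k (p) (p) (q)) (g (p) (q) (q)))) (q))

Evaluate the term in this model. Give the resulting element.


  q = 0
  (t (q)) = t(0,) = 2
  p = 0
  p = 0
  q = 0
  q = 0
  (g (p) (q) (q)) = g(0, 0, 0) = 2
  (k (t (q)) (p) (g (p) (q) (q))) = k(2, 0, 2) = 1
  q = 0
  (t (q)) = t(0,) = 2
  p = 0
  p = 0
  q = 0
  (k (p) (p) (q)) = k(0, 0, 0) = 4
  p = 0
  q = 0
  q = 0
  (g (p) (q) (q)) = g(0, 0, 0) = 2
  (k (t (q)) (k (p) (p) (q)) (g (p) (q) (q))) = k(2, 4, 2) = 1
  p = 0
  p = 0
  q = 0
  (k (p) (p) (q)) = k(0, 0, 0) = 4
  p = 0
  p = 0
  q = 0
  (r (p) (p) (q)) = r(0, 0, 0) = 0
  p = 0
  p = 0
  q = 0
  (r (p) (p) (q)) = r(0, 0, 0) = 0
  (g (k (p) (p) (q)) (r (p) (p) (q)) (r (p) (p) (q))) = g(4, 0, 0) = 1
  (k (k (t (q)) (p) (g (p) (q) (q))) (k (t (q)) (k (p) (p) (q)) (g (p) (q) (q))) (g (k (p) (p) (q)) (r (p) (p) (q)) (r (p) (p) (q)))) = k(1, 1, 1) = 4
  p = 0
  p = 0
  q = 0
  (k (p) (p) (q)) = k(0, 0, 0) = 4
  p = 0
  p = 0
  q = 0
  (k (p) (p) (q)) = k(0, 0, 0) = 4
  p = 0
  q = 0
  q = 0
  (g (p) (q) (q)) = g(0, 0, 0) = 2
  (k (k (p) (p) (q)) (k (p) (p) (q)) (g (p) (q) (q))) = k(4, 4, 2) = 3
  q = 0
  (t (q)) = t(0,) = 2
  p = 0
  p = 0
  q = 0
  q = 0
  (g (p) (q) (q)) = g(0, 0, 0) = 2
  (k (t (q)) (p) (g (p) (q) (q))) = k(2, 0, 2) = 1
  q = 0
  (t (q)) = t(0,) = 2
  p = 0
  p = 0
  q = 0
  (k (p) (p) (q)) = k(0, 0, 0) = 4
  p = 0
  q = 0
  q = 0
  (g (p) (q) (q)) = g(0, 0, 0) = 2
  (r (t (q)) (k (p) (p) (q)) (g (p) (q) (q))) = r(2, 4, 2) = 2
  (k (k (k (p) (p) (q)) (k (p) (p) (q)) (g (p) (q) (q))) (k (t (q)) (p) (g (p) (q) (q))) (r (t (q)) (k (p) (p) (q)) (g (p) (q) (q)))) = k(3, 1, 2) = 3
  q = 0
  (r (k (k (t (q)) (p) (g (p) (q) (q))) (k (t (q)) (k (p) (p) (q)) (g (p) (q) (q))) (g (k (p) (p) (q)) (r (p) (p) (q)) (r (p) (p) (q)))) (k (k (k (p) (p) (q)) (k (p) (p) (q)) (g (p) (q) (q))) (k (t (q)) (p) (g (p) (q) (q))) (r (t (q)) (k (p) (p) (q)) (g (p) (q) (q)))) (q)) = r(4, 3, 0) = 0

value = 0


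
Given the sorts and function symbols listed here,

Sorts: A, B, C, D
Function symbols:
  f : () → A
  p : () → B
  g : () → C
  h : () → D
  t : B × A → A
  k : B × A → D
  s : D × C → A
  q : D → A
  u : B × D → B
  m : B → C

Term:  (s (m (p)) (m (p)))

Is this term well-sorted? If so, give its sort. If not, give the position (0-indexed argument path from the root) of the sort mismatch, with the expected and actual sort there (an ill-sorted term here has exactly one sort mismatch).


ill-sorted at position [0]: expected D, got C

    (p) : B
  (m (p)) : C
    (p) : B
  (m (p)) : C
(s (m (p)) (m (p))) : ✗ arg 0 at [0] has sort C, expected D


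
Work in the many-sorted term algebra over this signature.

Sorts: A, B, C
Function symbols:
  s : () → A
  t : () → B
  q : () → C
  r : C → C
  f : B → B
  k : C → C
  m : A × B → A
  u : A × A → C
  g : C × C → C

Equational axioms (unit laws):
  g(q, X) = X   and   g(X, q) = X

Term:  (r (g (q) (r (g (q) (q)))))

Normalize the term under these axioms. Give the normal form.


1. (r (g (q) (r (g (q) (q)))))  →  (r (r (g (q) (q))))
2. (r (r (g (q) (q))))  →  (r (r (q)))

normal form = (r (r (q)))


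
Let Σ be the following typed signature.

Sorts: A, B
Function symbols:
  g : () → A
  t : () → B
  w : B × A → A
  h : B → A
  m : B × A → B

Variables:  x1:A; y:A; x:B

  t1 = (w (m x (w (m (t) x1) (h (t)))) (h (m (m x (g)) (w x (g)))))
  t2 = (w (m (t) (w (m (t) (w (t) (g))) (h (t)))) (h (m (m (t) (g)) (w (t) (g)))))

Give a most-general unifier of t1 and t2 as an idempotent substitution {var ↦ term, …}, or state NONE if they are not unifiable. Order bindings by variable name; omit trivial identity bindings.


{x ↦ (t), x1 ↦ (w (t) (g))}


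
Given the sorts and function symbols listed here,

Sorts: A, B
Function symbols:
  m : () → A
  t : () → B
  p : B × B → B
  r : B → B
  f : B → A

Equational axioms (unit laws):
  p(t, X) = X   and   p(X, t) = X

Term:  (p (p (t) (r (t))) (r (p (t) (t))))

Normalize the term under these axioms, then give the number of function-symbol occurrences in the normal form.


size = 5

1. (p (p (t) (r (t))) (r (p (t) (t))))  →  (p (r (t)) (r (p (t) (t))))
2. (p (r (t)) (r (p (t) (t))))  →  (p (r (t)) (r (t)))
normal form: (p (r (t)) (r (t)))


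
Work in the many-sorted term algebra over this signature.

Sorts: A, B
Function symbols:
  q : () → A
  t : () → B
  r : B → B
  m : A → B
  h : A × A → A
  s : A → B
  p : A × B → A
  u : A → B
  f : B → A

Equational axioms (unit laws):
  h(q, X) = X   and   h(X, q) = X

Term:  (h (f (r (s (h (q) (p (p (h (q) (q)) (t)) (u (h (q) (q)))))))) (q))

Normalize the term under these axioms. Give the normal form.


normal form = (f (r (s (p (p (q) (t)) (u (q))))))

1. (h (f (r (s (h (q) (p (p (h (q) (q)) (t)) (u (h (q) (q)))))))) (q))  →  (f (r (s (h (q) (p (p (h (q) (q)) (t)) (u (h (q) (q))))))))
2. (f (r (s (h (q) (p (p (h (q) (q)) (t)) (u (h (q) (q))))))))  →  (f (r (s (p (p (h (q) (q)) (t)) (u (h (q) (q)))))))
3. (f (r (s (p (p (h (q) (q)) (t)) (u (h (q) (q)))))))  →  (f (r (s (p (p (q) (t)) (u (h (q) (q)))))))
4. (f (r (s (p (p (q) (t)) (u (h (q) (q)))))))  →  (f (r (s (p (p (q) (t)) (u (q))))))


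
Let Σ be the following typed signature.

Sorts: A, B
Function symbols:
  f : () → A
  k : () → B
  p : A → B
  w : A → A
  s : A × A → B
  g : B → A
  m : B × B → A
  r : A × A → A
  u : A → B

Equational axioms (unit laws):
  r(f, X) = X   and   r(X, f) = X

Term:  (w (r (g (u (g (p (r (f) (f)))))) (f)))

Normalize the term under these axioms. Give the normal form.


normal form = (w (g (u (g (p (f))))))

1. (w (r (g (u (g (p (r (f) (f)))))) (f)))  →  (w (g (u (g (p (r (f) (f)))))))
2. (w (g (u (g (p (r (f) (f)))))))  →  (w (g (u (g (p (f))))))


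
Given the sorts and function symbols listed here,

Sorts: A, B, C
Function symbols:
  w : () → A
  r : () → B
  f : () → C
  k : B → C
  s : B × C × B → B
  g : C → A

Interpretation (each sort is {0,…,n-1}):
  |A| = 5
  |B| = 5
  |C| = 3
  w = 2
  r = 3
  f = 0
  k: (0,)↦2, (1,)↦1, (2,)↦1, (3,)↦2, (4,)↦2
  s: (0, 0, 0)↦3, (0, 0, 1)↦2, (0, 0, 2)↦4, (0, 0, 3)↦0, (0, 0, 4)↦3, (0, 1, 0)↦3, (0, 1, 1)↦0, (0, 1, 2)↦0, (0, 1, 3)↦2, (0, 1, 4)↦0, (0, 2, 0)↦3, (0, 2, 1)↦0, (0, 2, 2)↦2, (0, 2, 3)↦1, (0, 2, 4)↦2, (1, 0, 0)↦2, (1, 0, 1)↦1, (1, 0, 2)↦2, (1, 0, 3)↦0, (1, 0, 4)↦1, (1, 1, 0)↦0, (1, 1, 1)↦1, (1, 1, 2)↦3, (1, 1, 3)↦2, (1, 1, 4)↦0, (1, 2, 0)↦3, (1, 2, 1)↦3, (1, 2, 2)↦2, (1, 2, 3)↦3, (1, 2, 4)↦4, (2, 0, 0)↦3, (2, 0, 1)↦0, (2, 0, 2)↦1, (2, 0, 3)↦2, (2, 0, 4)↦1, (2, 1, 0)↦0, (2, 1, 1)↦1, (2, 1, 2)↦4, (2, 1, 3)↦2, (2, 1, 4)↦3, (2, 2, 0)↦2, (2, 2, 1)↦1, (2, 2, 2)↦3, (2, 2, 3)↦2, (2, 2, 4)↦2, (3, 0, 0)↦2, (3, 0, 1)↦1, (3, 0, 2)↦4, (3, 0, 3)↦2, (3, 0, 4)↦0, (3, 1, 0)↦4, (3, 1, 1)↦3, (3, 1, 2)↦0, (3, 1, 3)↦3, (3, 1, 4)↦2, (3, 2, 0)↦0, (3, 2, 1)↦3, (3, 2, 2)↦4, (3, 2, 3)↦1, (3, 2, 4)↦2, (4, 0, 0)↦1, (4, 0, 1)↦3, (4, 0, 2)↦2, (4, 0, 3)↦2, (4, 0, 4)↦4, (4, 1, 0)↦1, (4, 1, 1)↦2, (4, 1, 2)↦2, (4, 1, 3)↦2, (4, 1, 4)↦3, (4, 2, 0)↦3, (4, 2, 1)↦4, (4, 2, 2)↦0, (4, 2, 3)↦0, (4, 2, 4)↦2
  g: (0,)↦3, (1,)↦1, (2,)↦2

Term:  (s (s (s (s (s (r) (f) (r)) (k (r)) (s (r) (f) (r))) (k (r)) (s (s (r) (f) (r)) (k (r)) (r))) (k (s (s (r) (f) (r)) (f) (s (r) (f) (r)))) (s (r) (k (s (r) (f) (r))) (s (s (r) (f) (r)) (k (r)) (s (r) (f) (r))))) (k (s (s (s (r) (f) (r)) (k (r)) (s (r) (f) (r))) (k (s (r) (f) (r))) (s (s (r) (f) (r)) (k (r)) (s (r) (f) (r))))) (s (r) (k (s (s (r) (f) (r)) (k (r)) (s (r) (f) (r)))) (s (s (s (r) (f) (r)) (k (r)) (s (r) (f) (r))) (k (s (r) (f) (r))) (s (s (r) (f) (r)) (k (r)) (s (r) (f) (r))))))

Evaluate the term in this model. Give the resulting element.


  r = 3
  f = 0
  r = 3
  (s (r) (f) (r)) = s(3, 0, 3) = 2
  r = 3
  (k (r)) = k(3,) = 2
  r = 3
  f = 0
  r = 3
  (s (r) (f) (r)) = s(3, 0, 3) = 2
  (s (s (r) (f) (r)) (k (r)) (s (r) (f) (r))) = s(2, 2, 2) = 3
  r = 3
  (k (r)) = k(3,) = 2
  r = 3
  f = 0
  r = 3
  (s (r) (f) (r)) = s(3, 0, 3) = 2
  r = 3
  (k (r)) = k(3,) = 2
  r = 3
  (s (s (r) (f) (r)) (k (r)) (r)) = s(2, 2, 3) = 2
  (s (s (s (r) (f) (r)) (k (r)) (s (r) (f) (r))) (k (r)) (s (s (r) (f) (r)) (k (r)) (r))) = s(3, 2, 2) = 4
  r = 3
  f = 0
  r = 3
  (s (r) (f) (r)) = s(3, 0, 3) = 2
  f = 0
  r = 3
  f = 0
  r = 3
  (s (r) (f) (r)) = s(3, 0, 3) = 2
  (s (s (r) (f) (r)) (f) (s (r) (f) (r))) = s(2, 0, 2) = 1
  (k (s (s (r) (f) (r)) (f) (s (r) (f) (r)))) = k(1,) = 1
  r = 3
  r = 3
  f = 0
  r = 3
  (s (r) (f) (r)) = s(3, 0, 3) = 2
  (k (s (r) (f) (r))) = k(2,) = 1
  r = 3
  f = 0
  r = 3
  (s (r) (f) (r)) = s(3, 0, 3) = 2
  r = 3
  (k (r)) = k(3,) = 2
  r = 3
  f = 0
  r = 3
  (s (r) (f) (r)) = s(3, 0, 3) = 2
  (s (s (r) (f) (r)) (k (r)) (s (r) (f) (r))) = s(2, 2, 2) = 3
  (s (r) (k (s (r) (f) (r))) (s (s (r) (f) (r)) (k (r)) (s (r) (f) (r)))) = s(3, 1, 3) = 3
  (s (s (s (s (r) (f) (r)) (k (r)) (s (r) (f) (r))) (k (r)) (s (s (r) (f) (r)) (k (r)) (r))) (k (s (s (r) (f) (r)) (f) (s (r) (f) (r)))) (s (r) (k (s (r) (f) (r))) (s (s (r) (f) (r)) (k (r)) (s (r) (f) (r))))) = s(4, 1, 3) = 2
  r = 3
  f = 0
  r = 3
  (s (r) (f) (r)) = s(3, 0, 3) = 2
  r = 3
  (k (r)) = k(3,) = 2
  r = 3
  f = 0
  r = 3
  (s (r) (f) (r)) = s(3, 0, 3) = 2
  (s (s (r) (f) (r)) (k (r)) (s (r) (f) (r))) = s(2, 2, 2) = 3
  r = 3
  f = 0
  r = 3
  (s (r) (f) (r)) = s(3, 0, 3) = 2
  (k (s (r) (f) (r))) = k(2,) = 1
  r = 3
  f = 0
  r = 3
  (s (r) (f) (r)) = s(3, 0, 3) = 2
  r = 3
  (k (r)) = k(3,) = 2
  r = 3
  f = 0
  r = 3
  (s (r) (f) (r)) = s(3, 0, 3) = 2
  (s (s (r) (f) (r)) (k (r)) (s (r) (f) (r))) = s(2, 2, 2) = 3
  (s (s (s (r) (f) (r)) (k (r)) (s (r) (f) (r))) (k (s (r) (f) (r))) (s (s (r) (f) (r)) (k (r)) (s (r) (f) (r)))) = s(3, 1, 3) = 3
  (k (s (s (s (r) (f) (r)) (k (r)) (s (r) (f) (r))) (k (s (r) (f) (r))) (s (s (r) (f) (r)) (k (r)) (s (r) (f) (r))))) = k(3,) = 2
  r = 3
  r = 3
  f = 0
  r = 3
  (s (r) (f) (r)) = s(3, 0, 3) = 2
  r = 3
  (k (r)) = k(3,) = 2
  r = 3
  f = 0
  r = 3
  (s (r) (f) (r)) = s(3, 0, 3) = 2
  (s (s (r) (f) (r)) (k (r)) (s (r) (f) (r))) = s(2, 2, 2) = 3
  (k (s (s (r) (f) (r)) (k (r)) (s (r) (f) (r)))) = k(3,) = 2
  r = 3
  f = 0
  r = 3
  (s (r) (f) (r)) = s(3, 0, 3) = 2
  r = 3
  (k (r)) = k(3,) = 2
  r = 3
  f = 0
  r = 3
  (s (r) (f) (r)) = s(3, 0, 3) = 2
  (s (s (r) (f) (r)) (k (r)) (s (r) (f) (r))) = s(2, 2, 2) = 3
  r = 3
  f = 0
  r = 3
  (s (r) (f) (r)) = s(3, 0, 3) = 2
  (k (s (r) (f) (r))) = k(2,) = 1
  r = 3
  f = 0
  r = 3
  (s (r) (f) (r)) = s(3, 0, 3) = 2
  r = 3
  (k (r)) = k(3,) = 2
  r = 3
  f = 0
  r = 3
  (s (r) (f) (r)) = s(3, 0, 3) = 2
  (s (s (r) (f) (r)) (k (r)) (s (r) (f) (r))) = s(2, 2, 2) = 3
  (s (s (s (r) (f) (r)) (k (r)) (s (r) (f) (r))) (k (s (r) (f) (r))) (s (s (r) (f) (r)) (k (r)) (s (r) (f) (r)))) = s(3, 1, 3) = 3
  (s (r) (k (s (s (r) (f) (r)) (k (r)) (s (r) (f) (r)))) (s (s (s (r) (f) (r)) (k (r)) (s (r) (f) (r))) (k (s (r) (f) (r))) (s (s (r) (f) (r)) (k (r)) (s (r) (f) (r))))) = s(3, 2, 3) = 1
  (s (s (s (s (s (r) (f) (r)) (k (r)) (s (r) (f) (r))) (k (r)) (s (s (r) (f) (r)) (k (r)) (r))) (k (s (s (r) (f) (r)) (f) (s (r) (f) (r)))) (s (r) (k (s (r) (f) (r))) (s (s (r) (f) (r)) (k (r)) (s (r) (f) (r))))) (k (s (s (s (r) (f) (r)) (k (r)) (s (r) (f) (r))) (k (s (r) (f) (r))) (s (s (r) (f) (r)) (k (r)) (s (r) (f) (r))))) (s (r) (k (s (s (r) (f) (r)) (k (r)) (s (r) (f) (r)))) (s (s (s (r) (f) (r)) (k (r)) (s (r) (f) (r))) (k (s (r) (f) (r))) (s (s (r) (f) (r)) (k (r)) (s (r) (f) (r)))))) = s(2, 2, 1) = 1

value = 1


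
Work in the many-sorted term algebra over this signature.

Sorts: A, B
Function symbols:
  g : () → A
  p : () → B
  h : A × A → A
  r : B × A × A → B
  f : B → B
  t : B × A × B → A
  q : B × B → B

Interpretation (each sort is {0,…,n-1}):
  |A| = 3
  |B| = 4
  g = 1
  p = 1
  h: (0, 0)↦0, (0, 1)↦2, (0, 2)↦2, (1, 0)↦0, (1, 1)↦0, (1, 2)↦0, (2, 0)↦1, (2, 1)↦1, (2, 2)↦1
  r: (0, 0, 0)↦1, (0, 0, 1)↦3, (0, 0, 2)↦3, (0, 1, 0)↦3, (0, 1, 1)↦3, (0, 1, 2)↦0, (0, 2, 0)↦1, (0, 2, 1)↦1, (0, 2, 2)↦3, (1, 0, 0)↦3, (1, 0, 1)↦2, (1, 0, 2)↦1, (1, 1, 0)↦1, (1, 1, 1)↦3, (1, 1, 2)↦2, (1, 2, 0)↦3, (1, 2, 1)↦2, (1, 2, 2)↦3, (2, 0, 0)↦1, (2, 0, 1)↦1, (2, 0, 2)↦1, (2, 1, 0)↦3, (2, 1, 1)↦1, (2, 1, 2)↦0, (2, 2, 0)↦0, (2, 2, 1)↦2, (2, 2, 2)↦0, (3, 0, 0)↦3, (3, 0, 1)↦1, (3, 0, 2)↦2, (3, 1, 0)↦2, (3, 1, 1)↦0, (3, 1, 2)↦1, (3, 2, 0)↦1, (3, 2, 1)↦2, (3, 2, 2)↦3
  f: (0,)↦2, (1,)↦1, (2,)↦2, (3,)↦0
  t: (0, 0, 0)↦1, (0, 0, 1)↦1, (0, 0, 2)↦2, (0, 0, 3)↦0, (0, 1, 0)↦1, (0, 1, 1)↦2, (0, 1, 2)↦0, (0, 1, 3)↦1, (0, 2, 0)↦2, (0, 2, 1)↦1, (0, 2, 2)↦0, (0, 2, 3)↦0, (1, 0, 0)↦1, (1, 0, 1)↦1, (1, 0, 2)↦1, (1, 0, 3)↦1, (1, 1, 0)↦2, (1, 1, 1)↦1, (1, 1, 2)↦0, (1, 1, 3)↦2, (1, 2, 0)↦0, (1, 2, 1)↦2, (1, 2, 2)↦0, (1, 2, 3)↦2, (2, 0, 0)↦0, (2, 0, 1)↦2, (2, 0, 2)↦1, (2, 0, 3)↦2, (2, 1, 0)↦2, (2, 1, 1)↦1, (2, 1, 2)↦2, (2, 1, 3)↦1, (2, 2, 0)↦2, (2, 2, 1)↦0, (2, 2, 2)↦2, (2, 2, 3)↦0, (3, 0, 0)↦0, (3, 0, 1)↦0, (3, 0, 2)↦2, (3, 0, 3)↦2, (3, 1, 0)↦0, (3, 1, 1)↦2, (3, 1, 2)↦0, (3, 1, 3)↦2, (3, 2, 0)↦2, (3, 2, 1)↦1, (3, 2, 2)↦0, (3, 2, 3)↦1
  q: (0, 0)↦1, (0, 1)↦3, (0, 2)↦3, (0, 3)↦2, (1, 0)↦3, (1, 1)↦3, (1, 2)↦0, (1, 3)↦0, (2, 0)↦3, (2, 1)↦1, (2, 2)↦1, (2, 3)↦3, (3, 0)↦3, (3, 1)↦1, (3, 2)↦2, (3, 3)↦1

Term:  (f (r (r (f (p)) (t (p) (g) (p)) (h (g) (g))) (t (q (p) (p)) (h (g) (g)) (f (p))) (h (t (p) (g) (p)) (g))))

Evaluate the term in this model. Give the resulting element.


value = 0

  p = 1
  (f (p)) = f(1,) = 1
  p = 1
  g = 1
  p = 1
  (t (p) (g) (p)) = t(1, 1, 1) = 1
  g = 1
  g = 1
  (h (g) (g)) = h(1, 1) = 0
  (r (f (p)) (t (p) (g) (p)) (h (g) (g))) = r(1, 1, 0) = 1
  p = 1
  p = 1
  (q (p) (p)) = q(1, 1) = 3
  g = 1
  g = 1
  (h (g) (g)) = h(1, 1) = 0
  p = 1
  (f (p)) = f(1,) = 1
  (t (q (p) (p)) (h (g) (g)) (f (p))) = t(3, 0, 1) = 0
  p = 1
  g = 1
  p = 1
  (t (p) (g) (p)) = t(1, 1, 1) = 1
  g = 1
  (h (t (p) (g) (p)) (g)) = h(1, 1) = 0
  (r (r (f (p)) (t (p) (g) (p)) (h (g) (g))) (t (q (p) (p)) (h (g) (g)) (f (p))) (h (t (p) (g) (p)) (g))) = r(1, 0, 0) = 3
  (f (r (r (f (p)) (t (p) (g) (p)) (h (g) (g))) (t (q (p) (p)) (h (g) (g)) (f (p))) (h (t (p) (g) (p)) (g)))) = f(3,) = 0


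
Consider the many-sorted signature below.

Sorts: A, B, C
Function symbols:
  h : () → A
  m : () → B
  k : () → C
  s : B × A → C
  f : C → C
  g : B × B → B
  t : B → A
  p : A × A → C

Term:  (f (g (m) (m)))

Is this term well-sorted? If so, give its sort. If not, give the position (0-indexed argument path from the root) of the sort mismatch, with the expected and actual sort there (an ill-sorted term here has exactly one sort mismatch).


    (m) : B
    (m) : B
  (g (m) (m)) : B
(f (g (m) (m))) : ✗ arg 0 at [0] has sort B, expected C

ill-sorted at position [0]: expected C, got B


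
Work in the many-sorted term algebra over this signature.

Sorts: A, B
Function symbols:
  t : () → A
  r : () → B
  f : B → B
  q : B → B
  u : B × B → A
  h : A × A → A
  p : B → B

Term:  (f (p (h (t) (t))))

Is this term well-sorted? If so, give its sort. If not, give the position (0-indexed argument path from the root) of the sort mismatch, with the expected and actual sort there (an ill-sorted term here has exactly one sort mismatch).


      (t) : A
      (t) : A
    (h (t) (t)) : A
  (p (h (t) (t))) : ✗ arg 0 at [0, 0] has sort A, expected B

ill-sorted at position [0, 0]: expected B, got A


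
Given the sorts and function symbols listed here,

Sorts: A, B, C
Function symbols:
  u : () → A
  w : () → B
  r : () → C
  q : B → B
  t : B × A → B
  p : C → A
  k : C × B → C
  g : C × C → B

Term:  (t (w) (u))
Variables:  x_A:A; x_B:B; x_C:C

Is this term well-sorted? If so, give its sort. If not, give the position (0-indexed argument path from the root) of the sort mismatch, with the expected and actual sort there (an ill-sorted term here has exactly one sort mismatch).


well-sorted; sort = B

  (w) : B
  (u) : A
(t (w) (u)) : B


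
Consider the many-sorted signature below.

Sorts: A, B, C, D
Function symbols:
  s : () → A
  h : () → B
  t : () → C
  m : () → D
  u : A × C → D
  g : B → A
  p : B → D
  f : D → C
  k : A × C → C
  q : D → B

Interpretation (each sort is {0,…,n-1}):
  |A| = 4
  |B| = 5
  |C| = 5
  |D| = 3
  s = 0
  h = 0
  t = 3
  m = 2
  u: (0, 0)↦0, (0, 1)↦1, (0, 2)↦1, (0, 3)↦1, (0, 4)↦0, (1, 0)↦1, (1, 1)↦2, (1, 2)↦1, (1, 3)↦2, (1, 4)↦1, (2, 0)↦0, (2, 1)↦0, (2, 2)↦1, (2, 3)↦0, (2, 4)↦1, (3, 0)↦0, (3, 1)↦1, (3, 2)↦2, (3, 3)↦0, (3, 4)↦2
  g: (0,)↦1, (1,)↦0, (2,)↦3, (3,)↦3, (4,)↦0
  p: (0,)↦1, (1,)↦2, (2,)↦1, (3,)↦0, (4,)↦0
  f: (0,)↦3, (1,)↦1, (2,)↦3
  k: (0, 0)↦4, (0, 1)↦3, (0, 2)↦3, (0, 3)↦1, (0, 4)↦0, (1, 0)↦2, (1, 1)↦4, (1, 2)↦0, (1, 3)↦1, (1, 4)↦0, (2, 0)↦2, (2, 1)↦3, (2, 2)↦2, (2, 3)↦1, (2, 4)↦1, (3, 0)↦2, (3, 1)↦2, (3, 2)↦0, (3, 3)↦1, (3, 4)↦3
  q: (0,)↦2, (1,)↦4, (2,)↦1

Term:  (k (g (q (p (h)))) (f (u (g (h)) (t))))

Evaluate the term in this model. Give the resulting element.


  h = 0
  (p (h)) = p(0,) = 1
  (q (p (h))) = q(1,) = 4
  (g (q (p (h)))) = g(4,) = 0
  h = 0
  (g (h)) = g(0,) = 1
  t = 3
  (u (g (h)) (t)) = u(1, 3) = 2
  (f (u (g (h)) (t))) = f(2,) = 3
  (k (g (q (p (h)))) (f (u (g (h)) (t)))) = k(0, 3) = 1

value = 1


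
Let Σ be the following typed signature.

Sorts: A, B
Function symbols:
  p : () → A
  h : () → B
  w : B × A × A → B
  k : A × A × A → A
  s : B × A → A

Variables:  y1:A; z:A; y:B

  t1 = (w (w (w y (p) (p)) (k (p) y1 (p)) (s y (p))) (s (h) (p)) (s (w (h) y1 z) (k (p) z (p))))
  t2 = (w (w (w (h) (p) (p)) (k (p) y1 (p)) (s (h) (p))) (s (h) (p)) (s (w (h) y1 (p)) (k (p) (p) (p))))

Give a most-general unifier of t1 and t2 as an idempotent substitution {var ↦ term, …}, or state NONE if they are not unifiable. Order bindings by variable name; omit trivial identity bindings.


{y ↦ (h), z ↦ (p)}


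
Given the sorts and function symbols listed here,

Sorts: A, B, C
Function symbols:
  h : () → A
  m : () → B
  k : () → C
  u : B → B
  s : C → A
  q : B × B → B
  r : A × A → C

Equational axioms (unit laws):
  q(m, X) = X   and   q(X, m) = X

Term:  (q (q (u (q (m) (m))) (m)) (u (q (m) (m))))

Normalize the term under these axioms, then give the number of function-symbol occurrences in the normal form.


size = 5

1. (q (q (u (q (m) (m))) (m)) (u (q (m) (m))))  →  (q (u (q (m) (m))) (u (q (m) (m))))
2. (q (u (q (m) (m))) (u (q (m) (m))))  →  (q (u (m)) (u (q (m) (m))))
3. (q (u (m)) (u (q (m) (m))))  →  (q (u (m)) (u (m)))
normal form: (q (u (m)) (u (m)))


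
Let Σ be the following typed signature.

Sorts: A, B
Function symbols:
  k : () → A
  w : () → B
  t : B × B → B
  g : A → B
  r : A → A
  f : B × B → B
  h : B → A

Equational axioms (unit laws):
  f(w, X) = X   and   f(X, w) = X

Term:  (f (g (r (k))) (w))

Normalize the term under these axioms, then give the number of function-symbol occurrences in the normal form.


1. (f (g (r (k))) (w))  →  (g (r (k)))
normal form: (g (r (k)))

size = 3


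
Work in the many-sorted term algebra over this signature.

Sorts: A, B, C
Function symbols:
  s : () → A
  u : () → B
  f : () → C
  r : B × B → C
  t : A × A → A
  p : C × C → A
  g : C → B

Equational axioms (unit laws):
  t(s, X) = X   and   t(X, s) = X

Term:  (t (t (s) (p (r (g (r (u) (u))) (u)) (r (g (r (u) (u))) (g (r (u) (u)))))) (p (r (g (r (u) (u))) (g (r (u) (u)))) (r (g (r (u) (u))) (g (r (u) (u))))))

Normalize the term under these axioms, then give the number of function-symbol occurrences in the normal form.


size = 36

1. (t (t (s) (p (r (g (r (u) (u))) (u)) (r (g (r (u) (u))) (g (r (u) (u)))))) (p (r (g (r (u) (u))) (g (r (u) (u)))) (r (g (r (u) (u))) (g (r (u) (u))))))  →  (t (p (r (g (r (u) (u))) (u)) (r (g (r (u) (u))) (g (r (u) (u))))) (p (r (g (r (u) (u))) (g (r (u) (u)))) (r (g (r (u) (u))) (g (r (u) (u))))))
normal form: (t (p (r (g (r (u) (u))) (u)) (r (g (r (u) (u))) (g (r (u) (u))))) (p (r (g (r (u) (u))) (g (r (u) (u)))) (r (g (r (u) (u))) (g (r (u) (u))))))
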